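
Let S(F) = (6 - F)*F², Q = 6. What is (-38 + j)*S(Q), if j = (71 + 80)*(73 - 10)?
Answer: 0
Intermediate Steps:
S(F) = F²*(6 - F)
j = 9513 (j = 151*63 = 9513)
(-38 + j)*S(Q) = (-38 + 9513)*(6²*(6 - 1*6)) = 9475*(36*(6 - 6)) = 9475*(36*0) = 9475*0 = 0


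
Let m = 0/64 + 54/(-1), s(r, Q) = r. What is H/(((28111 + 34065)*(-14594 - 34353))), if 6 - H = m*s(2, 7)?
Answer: -57/1521664336 ≈ -3.7459e-8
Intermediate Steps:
m = -54 (m = 0*(1/64) + 54*(-1) = 0 - 54 = -54)
H = 114 (H = 6 - (-54)*2 = 6 - 1*(-108) = 6 + 108 = 114)
H/(((28111 + 34065)*(-14594 - 34353))) = 114/(((28111 + 34065)*(-14594 - 34353))) = 114/((62176*(-48947))) = 114/(-3043328672) = 114*(-1/3043328672) = -57/1521664336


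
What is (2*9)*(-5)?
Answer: -90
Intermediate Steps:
(2*9)*(-5) = 18*(-5) = -90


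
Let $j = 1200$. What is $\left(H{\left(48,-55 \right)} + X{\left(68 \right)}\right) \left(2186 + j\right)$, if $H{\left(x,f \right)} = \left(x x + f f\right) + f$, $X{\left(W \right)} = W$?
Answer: $18088012$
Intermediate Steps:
$H{\left(x,f \right)} = f + f^{2} + x^{2}$ ($H{\left(x,f \right)} = \left(x^{2} + f^{2}\right) + f = \left(f^{2} + x^{2}\right) + f = f + f^{2} + x^{2}$)
$\left(H{\left(48,-55 \right)} + X{\left(68 \right)}\right) \left(2186 + j\right) = \left(\left(-55 + \left(-55\right)^{2} + 48^{2}\right) + 68\right) \left(2186 + 1200\right) = \left(\left(-55 + 3025 + 2304\right) + 68\right) 3386 = \left(5274 + 68\right) 3386 = 5342 \cdot 3386 = 18088012$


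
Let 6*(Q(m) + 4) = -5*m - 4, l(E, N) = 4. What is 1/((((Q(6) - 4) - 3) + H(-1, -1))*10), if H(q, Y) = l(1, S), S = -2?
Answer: -3/380 ≈ -0.0078947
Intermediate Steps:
H(q, Y) = 4
Q(m) = -14/3 - 5*m/6 (Q(m) = -4 + (-5*m - 4)/6 = -4 + (-4 - 5*m)/6 = -4 + (-2/3 - 5*m/6) = -14/3 - 5*m/6)
1/((((Q(6) - 4) - 3) + H(-1, -1))*10) = 1/(((((-14/3 - 5/6*6) - 4) - 3) + 4)*10) = 1/(((((-14/3 - 5) - 4) - 3) + 4)*10) = 1/((((-29/3 - 4) - 3) + 4)*10) = 1/(((-41/3 - 3) + 4)*10) = 1/((-50/3 + 4)*10) = 1/(-38/3*10) = 1/(-380/3) = -3/380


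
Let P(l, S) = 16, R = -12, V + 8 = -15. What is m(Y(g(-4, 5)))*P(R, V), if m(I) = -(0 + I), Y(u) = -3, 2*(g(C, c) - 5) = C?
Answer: 48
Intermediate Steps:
V = -23 (V = -8 - 15 = -23)
g(C, c) = 5 + C/2
m(I) = -I
m(Y(g(-4, 5)))*P(R, V) = -1*(-3)*16 = 3*16 = 48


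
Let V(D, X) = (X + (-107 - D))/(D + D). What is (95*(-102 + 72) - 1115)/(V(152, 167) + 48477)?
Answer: -301340/3684229 ≈ -0.081792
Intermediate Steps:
V(D, X) = (-107 + X - D)/(2*D) (V(D, X) = (-107 + X - D)/((2*D)) = (-107 + X - D)*(1/(2*D)) = (-107 + X - D)/(2*D))
(95*(-102 + 72) - 1115)/(V(152, 167) + 48477) = (95*(-102 + 72) - 1115)/((½)*(-107 + 167 - 1*152)/152 + 48477) = (95*(-30) - 1115)/((½)*(1/152)*(-107 + 167 - 152) + 48477) = (-2850 - 1115)/((½)*(1/152)*(-92) + 48477) = -3965/(-23/76 + 48477) = -3965/3684229/76 = -3965*76/3684229 = -301340/3684229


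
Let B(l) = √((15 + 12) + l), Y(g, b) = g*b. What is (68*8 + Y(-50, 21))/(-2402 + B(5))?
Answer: 303853/1442393 + 506*√2/1442393 ≈ 0.21116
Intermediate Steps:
Y(g, b) = b*g
B(l) = √(27 + l)
(68*8 + Y(-50, 21))/(-2402 + B(5)) = (68*8 + 21*(-50))/(-2402 + √(27 + 5)) = (544 - 1050)/(-2402 + √32) = -506/(-2402 + 4*√2)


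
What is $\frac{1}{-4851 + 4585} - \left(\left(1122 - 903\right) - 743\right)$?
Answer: $\frac{139383}{266} \approx 524.0$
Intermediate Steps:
$\frac{1}{-4851 + 4585} - \left(\left(1122 - 903\right) - 743\right) = \frac{1}{-266} - \left(219 - 743\right) = - \frac{1}{266} - -524 = - \frac{1}{266} + 524 = \frac{139383}{266}$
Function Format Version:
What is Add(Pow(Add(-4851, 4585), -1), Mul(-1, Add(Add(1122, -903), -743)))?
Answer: Rational(139383, 266) ≈ 524.00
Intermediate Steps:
Add(Pow(Add(-4851, 4585), -1), Mul(-1, Add(Add(1122, -903), -743))) = Add(Pow(-266, -1), Mul(-1, Add(219, -743))) = Add(Rational(-1, 266), Mul(-1, -524)) = Add(Rational(-1, 266), 524) = Rational(139383, 266)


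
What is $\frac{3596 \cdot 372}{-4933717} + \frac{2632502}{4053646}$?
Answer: $\frac{3782704485991}{9999771091091} \approx 0.37828$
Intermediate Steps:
$\frac{3596 \cdot 372}{-4933717} + \frac{2632502}{4053646} = 1337712 \left(- \frac{1}{4933717}\right) + 2632502 \cdot \frac{1}{4053646} = - \frac{1337712}{4933717} + \frac{1316251}{2026823} = \frac{3782704485991}{9999771091091}$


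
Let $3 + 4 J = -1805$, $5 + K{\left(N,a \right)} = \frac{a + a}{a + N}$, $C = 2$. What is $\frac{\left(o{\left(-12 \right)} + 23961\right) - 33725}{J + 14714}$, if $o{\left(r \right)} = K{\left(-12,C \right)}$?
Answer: $- \frac{48847}{71310} \approx -0.68499$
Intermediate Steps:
$K{\left(N,a \right)} = -5 + \frac{2 a}{N + a}$ ($K{\left(N,a \right)} = -5 + \frac{a + a}{a + N} = -5 + \frac{2 a}{N + a}$)
$J = -452$ ($J = - \frac{3}{4} + \frac{1}{4} \left(-1805\right) = - \frac{3}{4} - \frac{1805}{4} = -452$)
$o{\left(r \right)} = - \frac{27}{5}$ ($o{\left(r \right)} = \frac{\left(-5\right) \left(-12\right) - 6}{-12 + 2} = \frac{60 - 6}{-10} = \left(- \frac{1}{10}\right) 54 = - \frac{27}{5}$)
$\frac{\left(o{\left(-12 \right)} + 23961\right) - 33725}{J + 14714} = \frac{\left(- \frac{27}{5} + 23961\right) - 33725}{-452 + 14714} = \frac{\frac{119778}{5} - 33725}{14262} = \left(- \frac{48847}{5}\right) \frac{1}{14262} = - \frac{48847}{71310}$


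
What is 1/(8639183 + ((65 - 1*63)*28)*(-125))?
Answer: 1/8632183 ≈ 1.1585e-7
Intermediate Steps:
1/(8639183 + ((65 - 1*63)*28)*(-125)) = 1/(8639183 + ((65 - 63)*28)*(-125)) = 1/(8639183 + (2*28)*(-125)) = 1/(8639183 + 56*(-125)) = 1/(8639183 - 7000) = 1/8632183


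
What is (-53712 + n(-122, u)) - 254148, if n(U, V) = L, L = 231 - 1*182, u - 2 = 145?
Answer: -307811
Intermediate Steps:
u = 147 (u = 2 + 145 = 147)
L = 49 (L = 231 - 182 = 49)
n(U, V) = 49
(-53712 + n(-122, u)) - 254148 = (-53712 + 49) - 254148 = -53663 - 254148 = -307811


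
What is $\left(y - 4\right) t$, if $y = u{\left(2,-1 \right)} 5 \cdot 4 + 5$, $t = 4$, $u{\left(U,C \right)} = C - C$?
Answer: $4$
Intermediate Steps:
$u{\left(U,C \right)} = 0$
$y = 5$ ($y = 0 \cdot 5 \cdot 4 + 5 = 0 \cdot 4 + 5 = 0 + 5 = 5$)
$\left(y - 4\right) t = \left(5 - 4\right) 4 = 1 \cdot 4 = 4$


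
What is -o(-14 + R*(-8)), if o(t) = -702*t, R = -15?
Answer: 74412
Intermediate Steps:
-o(-14 + R*(-8)) = -(-702)*(-14 - 15*(-8)) = -(-702)*(-14 + 120) = -(-702)*106 = -1*(-74412) = 74412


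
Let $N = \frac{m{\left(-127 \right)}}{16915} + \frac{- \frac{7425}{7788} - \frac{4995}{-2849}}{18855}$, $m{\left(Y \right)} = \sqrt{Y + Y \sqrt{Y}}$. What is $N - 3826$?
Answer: $- \frac{29131423845}{7614068} + \frac{\sqrt{-127 - 127 i \sqrt{127}}}{16915} \approx -3826.0 - 0.0016531 i$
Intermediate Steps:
$m{\left(Y \right)} = \sqrt{Y + Y^{\frac{3}{2}}}$
$N = \frac{323}{7614068} + \frac{\sqrt{-127 - 127 i \sqrt{127}}}{16915}$ ($N = \frac{\sqrt{-127 + \left(-127\right)^{\frac{3}{2}}}}{16915} + \frac{- \frac{7425}{7788} - \frac{4995}{-2849}}{18855} = \sqrt{-127 - 127 i \sqrt{127}} \cdot \frac{1}{16915} + \left(\left(-7425\right) \frac{1}{7788} - - \frac{135}{77}\right) \frac{1}{18855} = \frac{\sqrt{-127 - 127 i \sqrt{127}}}{16915} + \left(- \frac{225}{236} + \frac{135}{77}\right) \frac{1}{18855} = \frac{\sqrt{-127 - 127 i \sqrt{127}}}{16915} + \frac{14535}{18172} \cdot \frac{1}{18855} = \frac{\sqrt{-127 - 127 i \sqrt{127}}}{16915} + \frac{323}{7614068} = \frac{323}{7614068} + \frac{\sqrt{-127 - 127 i \sqrt{127}}}{16915} \approx 0.0015554 - 0.0016531 i$)
$N - 3826 = \left(\frac{323}{7614068} + \frac{\sqrt{-127 - 127 i \sqrt{127}}}{16915}\right) - 3826 = - \frac{29131423845}{7614068} + \frac{\sqrt{-127 - 127 i \sqrt{127}}}{16915}$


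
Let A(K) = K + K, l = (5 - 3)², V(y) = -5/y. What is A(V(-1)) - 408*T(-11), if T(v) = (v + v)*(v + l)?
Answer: -62822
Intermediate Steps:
l = 4 (l = 2² = 4)
A(K) = 2*K
T(v) = 2*v*(4 + v) (T(v) = (v + v)*(v + 4) = (2*v)*(4 + v) = 2*v*(4 + v))
A(V(-1)) - 408*T(-11) = 2*(-5/(-1)) - 816*(-11)*(4 - 11) = 2*(-5*(-1)) - 816*(-11)*(-7) = 2*5 - 408*154 = 10 - 62832 = -62822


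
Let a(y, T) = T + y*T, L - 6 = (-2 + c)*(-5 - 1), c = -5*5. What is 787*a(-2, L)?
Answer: -132216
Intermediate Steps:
c = -25
L = 168 (L = 6 + (-2 - 25)*(-5 - 1) = 6 - 27*(-6) = 6 + 162 = 168)
a(y, T) = T + T*y
787*a(-2, L) = 787*(168*(1 - 2)) = 787*(168*(-1)) = 787*(-168) = -132216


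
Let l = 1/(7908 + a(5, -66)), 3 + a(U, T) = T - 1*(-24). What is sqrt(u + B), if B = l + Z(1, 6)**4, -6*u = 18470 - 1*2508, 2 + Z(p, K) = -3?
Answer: 5*I*sqrt(5033523039)/7863 ≈ 45.115*I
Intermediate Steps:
a(U, T) = 21 + T (a(U, T) = -3 + (T - 1*(-24)) = -3 + (T + 24) = -3 + (24 + T) = 21 + T)
Z(p, K) = -5 (Z(p, K) = -2 - 3 = -5)
u = -7981/3 (u = -(18470 - 1*2508)/6 = -(18470 - 2508)/6 = -1/6*15962 = -7981/3 ≈ -2660.3)
l = 1/7863 (l = 1/(7908 + (21 - 66)) = 1/(7908 - 45) = 1/7863 ≈ 0.00012718)
B = 4914376/7863 (B = 1/7863 + (-5)**4 = 1/7863 + 625 = 4914376/7863 ≈ 625.00)
sqrt(u + B) = sqrt(-7981/3 + 4914376/7863) = sqrt(-16003825/7863) = 5*I*sqrt(5033523039)/7863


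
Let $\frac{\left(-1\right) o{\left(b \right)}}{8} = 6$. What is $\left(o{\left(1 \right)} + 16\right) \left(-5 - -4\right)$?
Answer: $32$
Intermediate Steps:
$o{\left(b \right)} = -48$ ($o{\left(b \right)} = \left(-8\right) 6 = -48$)
$\left(o{\left(1 \right)} + 16\right) \left(-5 - -4\right) = \left(-48 + 16\right) \left(-5 - -4\right) = - 32 \left(-5 + 4\right) = \left(-32\right) \left(-1\right) = 32$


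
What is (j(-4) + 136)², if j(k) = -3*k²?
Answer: 7744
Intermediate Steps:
(j(-4) + 136)² = (-3*(-4)² + 136)² = (-3*16 + 136)² = (-48 + 136)² = 88² = 7744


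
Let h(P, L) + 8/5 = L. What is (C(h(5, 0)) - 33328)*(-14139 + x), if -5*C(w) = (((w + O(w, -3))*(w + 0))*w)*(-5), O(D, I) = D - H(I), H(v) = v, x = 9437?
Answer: 19588832928/125 ≈ 1.5671e+8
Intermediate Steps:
h(P, L) = -8/5 + L
O(D, I) = D - I
C(w) = w**2*(3 + 2*w) (C(w) = -((w + (w - 1*(-3)))*(w + 0))*w*(-5)/5 = -((w + (w + 3))*w)*w*(-5)/5 = -((w + (3 + w))*w)*w*(-5)/5 = -((3 + 2*w)*w)*w*(-5)/5 = -(w*(3 + 2*w))*w*(-5)/5 = -w**2*(3 + 2*w)*(-5)/5 = -(-1)*w**2*(3 + 2*w) = w**2*(3 + 2*w))
(C(h(5, 0)) - 33328)*(-14139 + x) = ((-8/5 + 0)**2*(3 + 2*(-8/5 + 0)) - 33328)*(-14139 + 9437) = ((-8/5)**2*(3 + 2*(-8/5)) - 33328)*(-4702) = (64*(3 - 16/5)/25 - 33328)*(-4702) = ((64/25)*(-1/5) - 33328)*(-4702) = (-64/125 - 33328)*(-4702) = -4166064/125*(-4702) = 19588832928/125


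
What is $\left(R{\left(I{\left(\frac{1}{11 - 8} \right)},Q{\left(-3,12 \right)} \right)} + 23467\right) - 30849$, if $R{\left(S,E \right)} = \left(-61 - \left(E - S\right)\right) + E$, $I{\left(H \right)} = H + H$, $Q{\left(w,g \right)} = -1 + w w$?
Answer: $- \frac{22327}{3} \approx -7442.3$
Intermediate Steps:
$Q{\left(w,g \right)} = -1 + w^{2}$
$I{\left(H \right)} = 2 H$
$R{\left(S,E \right)} = -61 + S$ ($R{\left(S,E \right)} = \left(-61 + S - E\right) + E = -61 + S$)
$\left(R{\left(I{\left(\frac{1}{11 - 8} \right)},Q{\left(-3,12 \right)} \right)} + 23467\right) - 30849 = \left(\left(-61 + \frac{2}{11 - 8}\right) + 23467\right) - 30849 = \left(\left(-61 + \frac{2}{3}\right) + 23467\right) - 30849 = \left(- \frac{181}{3} + 23467\right) - 30849 = \frac{70220}{3} - 30849 = - \frac{22327}{3}$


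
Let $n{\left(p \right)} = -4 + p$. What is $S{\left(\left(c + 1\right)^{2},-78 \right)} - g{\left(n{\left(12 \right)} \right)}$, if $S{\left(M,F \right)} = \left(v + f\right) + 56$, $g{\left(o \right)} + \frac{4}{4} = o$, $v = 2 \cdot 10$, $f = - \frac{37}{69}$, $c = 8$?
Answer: $\frac{4724}{69} \approx 68.464$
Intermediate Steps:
$f = - \frac{37}{69}$ ($f = \left(-37\right) \frac{1}{69} = - \frac{37}{69} \approx -0.53623$)
$v = 20$
$g{\left(o \right)} = -1 + o$
$S{\left(M,F \right)} = \frac{5207}{69}$ ($S{\left(M,F \right)} = \left(20 - \frac{37}{69}\right) + 56 = \frac{1343}{69} + 56 = \frac{5207}{69}$)
$S{\left(\left(c + 1\right)^{2},-78 \right)} - g{\left(n{\left(12 \right)} \right)} = \frac{5207}{69} - \left(-1 + \left(-4 + 12\right)\right) = \frac{5207}{69} - \left(-1 + 8\right) = \frac{5207}{69} - 7 = \frac{4724}{69}$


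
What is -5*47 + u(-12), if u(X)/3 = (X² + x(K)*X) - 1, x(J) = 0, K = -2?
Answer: 194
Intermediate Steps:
u(X) = -3 + 3*X² (u(X) = 3*((X² + 0*X) - 1) = 3*((X² + 0) - 1) = 3*(X² - 1) = 3*(-1 + X²) = -3 + 3*X²)
-5*47 + u(-12) = -5*47 + (-3 + 3*(-12)²) = -235 + (-3 + 3*144) = -235 + (-3 + 432) = -235 + 429 = 194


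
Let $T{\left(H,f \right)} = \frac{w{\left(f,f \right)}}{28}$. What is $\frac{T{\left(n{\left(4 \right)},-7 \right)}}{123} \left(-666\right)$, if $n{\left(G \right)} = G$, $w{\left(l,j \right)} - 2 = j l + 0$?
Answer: $- \frac{5661}{574} \approx -9.8624$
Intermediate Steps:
$w{\left(l,j \right)} = 2 + j l$ ($w{\left(l,j \right)} = 2 + \left(j l + 0\right) = 2 + j l$)
$T{\left(H,f \right)} = \frac{1}{14} + \frac{f^{2}}{28}$ ($T{\left(H,f \right)} = \frac{2 + f f}{28} = \left(2 + f^{2}\right) \frac{1}{28} = \frac{1}{14} + \frac{f^{2}}{28}$)
$\frac{T{\left(n{\left(4 \right)},-7 \right)}}{123} \left(-666\right) = \frac{\frac{1}{14} + \frac{\left(-7\right)^{2}}{28}}{123} \left(-666\right) = \left(\frac{1}{14} + \frac{1}{28} \cdot 49\right) \frac{1}{123} \left(-666\right) = \left(\frac{1}{14} + \frac{7}{4}\right) \frac{1}{123} \left(-666\right) = \frac{51}{28} \cdot \frac{1}{123} \left(-666\right) = \frac{17}{1148} \left(-666\right) = - \frac{5661}{574}$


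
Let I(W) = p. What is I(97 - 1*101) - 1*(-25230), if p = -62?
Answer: 25168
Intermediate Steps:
I(W) = -62
I(97 - 1*101) - 1*(-25230) = -62 - 1*(-25230) = -62 + 25230 = 25168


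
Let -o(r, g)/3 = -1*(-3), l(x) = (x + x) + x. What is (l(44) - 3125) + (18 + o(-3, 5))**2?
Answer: -2912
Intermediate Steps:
l(x) = 3*x (l(x) = 2*x + x = 3*x)
o(r, g) = -9 (o(r, g) = -(-3)*(-3) = -3*3 = -9)
(l(44) - 3125) + (18 + o(-3, 5))**2 = (3*44 - 3125) + (18 - 9)**2 = (132 - 3125) + 9**2 = -2993 + 81 = -2912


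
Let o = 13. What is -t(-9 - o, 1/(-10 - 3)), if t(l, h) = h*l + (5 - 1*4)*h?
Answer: -21/13 ≈ -1.6154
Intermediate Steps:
t(l, h) = h + h*l (t(l, h) = h*l + (5 - 4)*h = h*l + 1*h = h*l + h = h + h*l)
-t(-9 - o, 1/(-10 - 3)) = -(1 + (-9 - 1*13))/(-10 - 3) = -(1 + (-9 - 13))/(-13) = -(-1)*(1 - 22)/13 = -(-1)*(-21)/13 = -1*21/13 = -21/13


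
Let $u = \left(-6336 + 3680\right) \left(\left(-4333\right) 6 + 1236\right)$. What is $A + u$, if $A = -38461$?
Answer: $65729411$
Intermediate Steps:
$u = 65767872$ ($u = - 2656 \left(-25998 + 1236\right) = \left(-2656\right) \left(-24762\right) = 65767872$)
$A + u = -38461 + 65767872 = 65729411$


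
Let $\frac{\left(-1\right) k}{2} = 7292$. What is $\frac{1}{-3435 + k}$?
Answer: $- \frac{1}{18019} \approx -5.5497 \cdot 10^{-5}$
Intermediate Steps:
$k = -14584$ ($k = \left(-2\right) 7292 = -14584$)
$\frac{1}{-3435 + k} = \frac{1}{-3435 - 14584} = \frac{1}{-18019} = - \frac{1}{18019}$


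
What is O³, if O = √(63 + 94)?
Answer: 157*√157 ≈ 1967.2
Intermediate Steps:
O = √157 ≈ 12.530
O³ = (√157)³ = 157*√157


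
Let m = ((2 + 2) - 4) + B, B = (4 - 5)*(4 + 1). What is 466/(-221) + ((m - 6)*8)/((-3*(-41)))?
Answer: -76766/27183 ≈ -2.8240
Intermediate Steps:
B = -5 (B = -1*5 = -5)
m = -5 (m = ((2 + 2) - 4) - 5 = (4 - 4) - 5 = 0 - 5 = -5)
466/(-221) + ((m - 6)*8)/((-3*(-41))) = 466/(-221) + ((-5 - 6)*8)/((-3*(-41))) = 466*(-1/221) - 11*8/123 = -466/221 - 88*1/123 = -466/221 - 88/123 = -76766/27183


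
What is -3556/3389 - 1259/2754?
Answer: -14059975/9333306 ≈ -1.5064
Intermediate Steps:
-3556/3389 - 1259/2754 = -14059975/9333306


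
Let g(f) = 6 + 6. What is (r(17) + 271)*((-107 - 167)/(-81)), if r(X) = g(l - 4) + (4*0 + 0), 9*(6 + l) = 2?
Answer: 77542/81 ≈ 957.31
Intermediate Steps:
l = -52/9 (l = -6 + (⅑)*2 = -6 + 2/9 = -52/9 ≈ -5.7778)
g(f) = 12
r(X) = 12 (r(X) = 12 + (4*0 + 0) = 12 + (0 + 0) = 12 + 0 = 12)
(r(17) + 271)*((-107 - 167)/(-81)) = (12 + 271)*((-107 - 167)/(-81)) = 283*(-274*(-1/81)) = 283*(274/81) = 77542/81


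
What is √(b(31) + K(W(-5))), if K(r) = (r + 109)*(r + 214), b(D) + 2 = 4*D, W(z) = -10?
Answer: √20318 ≈ 142.54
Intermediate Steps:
b(D) = -2 + 4*D
K(r) = (109 + r)*(214 + r)
√(b(31) + K(W(-5))) = √((-2 + 4*31) + (23326 + (-10)² + 323*(-10))) = √((-2 + 124) + (23326 + 100 - 3230)) = √(122 + 20196) = √20318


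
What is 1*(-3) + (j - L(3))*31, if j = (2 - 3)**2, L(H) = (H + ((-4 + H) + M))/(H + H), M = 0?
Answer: 53/3 ≈ 17.667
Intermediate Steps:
L(H) = (-4 + 2*H)/(2*H) (L(H) = (H + ((-4 + H) + 0))/(H + H) = (H + (-4 + H))/((2*H)) = (-4 + 2*H)*(1/(2*H)) = (-4 + 2*H)/(2*H))
j = 1 (j = (-1)**2 = 1)
1*(-3) + (j - L(3))*31 = 1*(-3) + (1 - (-2 + 3)/3)*31 = -3 + (1 - 1/3)*31 = -3 + (2/3)*31 = -3 + 62/3 = 53/3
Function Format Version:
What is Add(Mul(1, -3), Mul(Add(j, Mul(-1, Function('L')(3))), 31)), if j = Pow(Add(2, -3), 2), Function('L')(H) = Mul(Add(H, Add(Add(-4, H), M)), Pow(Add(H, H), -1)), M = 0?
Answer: Rational(53, 3) ≈ 17.667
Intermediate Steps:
Function('L')(H) = Mul(Rational(1, 2), Pow(H, -1), Add(-4, Mul(2, H))) (Function('L')(H) = Mul(Add(H, Add(Add(-4, H), 0)), Pow(Add(H, H), -1)) = Mul(Add(H, Add(-4, H)), Pow(Mul(2, H), -1)) = Mul(Add(-4, Mul(2, H)), Mul(Rational(1, 2), Pow(H, -1))) = Mul(Rational(1, 2), Pow(H, -1), Add(-4, Mul(2, H))))
j = 1 (j = Pow(-1, 2) = 1)
Add(Mul(1, -3), Mul(Add(j, Mul(-1, Function('L')(3))), 31)) = Add(Mul(1, -3), Mul(Add(1, Mul(-1, Mul(Pow(3, -1), Add(-2, 3)))), 31)) = Add(-3, Mul(Add(1, Mul(-1, Mul(Rational(1, 3), 1))), 31)) = Add(-3, Mul(Add(1, Mul(-1, Rational(1, 3))), 31)) = Add(-3, Mul(Add(1, Rational(-1, 3)), 31)) = Add(-3, Mul(Rational(2, 3), 31)) = Add(-3, Rational(62, 3)) = Rational(53, 3)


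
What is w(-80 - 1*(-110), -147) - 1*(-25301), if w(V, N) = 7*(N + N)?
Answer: 23243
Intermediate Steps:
w(V, N) = 14*N (w(V, N) = 7*(2*N) = 14*N)
w(-80 - 1*(-110), -147) - 1*(-25301) = 14*(-147) - 1*(-25301) = -2058 + 25301 = 23243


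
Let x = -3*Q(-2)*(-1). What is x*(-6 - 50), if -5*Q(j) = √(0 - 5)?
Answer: 168*I*√5/5 ≈ 75.132*I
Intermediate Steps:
Q(j) = -I*√5/5 (Q(j) = -√(0 - 5)/5 = -I*√5/5)
x = -3*I*√5/5 (x = -(-3)*I*√5/5*(-1) = (3*I*√5/5)*(-1) = -3*I*√5/5 ≈ -1.3416*I)
x*(-6 - 50) = (-3*I*√5/5)*(-6 - 50) = -3*I*√5/5*(-56) = 168*I*√5/5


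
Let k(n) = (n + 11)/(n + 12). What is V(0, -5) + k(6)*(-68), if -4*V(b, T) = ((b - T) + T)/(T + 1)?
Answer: -578/9 ≈ -64.222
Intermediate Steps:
k(n) = (11 + n)/(12 + n)
V(b, T) = -b/(4*(1 + T)) (V(b, T) = -((b - T) + T)/(4*(T + 1)) = -b/(4*(1 + T)))
V(0, -5) + k(6)*(-68) = -1*0/(4 + 4*(-5)) + ((11 + 6)/(12 + 6))*(-68) = -1*0/(4 - 20) + (17/18)*(-68) = -1*0/(-16) + ((1/18)*17)*(-68) = -1*0*(-1/16) + (17/18)*(-68) = 0 - 578/9 = -578/9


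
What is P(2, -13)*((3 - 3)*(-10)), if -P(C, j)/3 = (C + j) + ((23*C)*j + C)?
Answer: 0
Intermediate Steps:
P(C, j) = -6*C - 3*j - 69*C*j (P(C, j) = -3*((C + j) + ((23*C)*j + C)) = -3*((C + j) + (23*C*j + C)) = -3*((C + j) + (C + 23*C*j)) = -3*(j + 2*C + 23*C*j) = -6*C - 3*j - 69*C*j)
P(2, -13)*((3 - 3)*(-10)) = (-6*2 - 3*(-13) - 69*2*(-13))*((3 - 3)*(-10)) = (-12 + 39 + 1794)*(0*(-10)) = 1821*0 = 0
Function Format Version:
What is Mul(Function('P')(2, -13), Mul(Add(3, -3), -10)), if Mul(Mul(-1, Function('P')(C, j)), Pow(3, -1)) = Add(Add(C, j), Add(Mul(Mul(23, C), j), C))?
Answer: 0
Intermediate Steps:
Function('P')(C, j) = Add(Mul(-6, C), Mul(-3, j), Mul(-69, C, j)) (Function('P')(C, j) = Mul(-3, Add(Add(C, j), Add(Mul(Mul(23, C), j), C))) = Mul(-3, Add(Add(C, j), Add(Mul(23, C, j), C))) = Mul(-3, Add(Add(C, j), Add(C, Mul(23, C, j)))) = Mul(-3, Add(j, Mul(2, C), Mul(23, C, j))) = Add(Mul(-6, C), Mul(-3, j), Mul(-69, C, j)))
Mul(Function('P')(2, -13), Mul(Add(3, -3), -10)) = Mul(Add(Mul(-6, 2), Mul(-3, -13), Mul(-69, 2, -13)), Mul(Add(3, -3), -10)) = Mul(Add(-12, 39, 1794), Mul(0, -10)) = Mul(1821, 0) = 0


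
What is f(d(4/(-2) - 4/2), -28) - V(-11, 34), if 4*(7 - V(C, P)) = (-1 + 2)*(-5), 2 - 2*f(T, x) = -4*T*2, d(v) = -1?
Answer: -45/4 ≈ -11.250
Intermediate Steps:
f(T, x) = 1 + 4*T (f(T, x) = 1 - (-4*T)*2/2 = 1 - (-4)*T = 1 + 4*T)
V(C, P) = 33/4 (V(C, P) = 7 - (-1 + 2)*(-5)/4 = 7 - (-5)/4 = 7 - ¼*(-5) = 7 + 5/4 = 33/4)
f(d(4/(-2) - 4/2), -28) - V(-11, 34) = (1 + 4*(-1)) - 1*33/4 = (1 - 4) - 33/4 = -3 - 33/4 = -45/4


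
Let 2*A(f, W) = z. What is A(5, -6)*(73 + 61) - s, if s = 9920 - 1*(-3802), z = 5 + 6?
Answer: -12985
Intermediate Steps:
z = 11
A(f, W) = 11/2 (A(f, W) = (½)*11 = 11/2)
s = 13722 (s = 9920 + 3802 = 13722)
A(5, -6)*(73 + 61) - s = 11*(73 + 61)/2 - 1*13722 = (11/2)*134 - 13722 = 737 - 13722 = -12985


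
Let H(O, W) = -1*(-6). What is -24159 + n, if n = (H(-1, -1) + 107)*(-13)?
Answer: -25628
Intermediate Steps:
H(O, W) = 6
n = -1469 (n = (6 + 107)*(-13) = 113*(-13) = -1469)
-24159 + n = -24159 - 1469 = -25628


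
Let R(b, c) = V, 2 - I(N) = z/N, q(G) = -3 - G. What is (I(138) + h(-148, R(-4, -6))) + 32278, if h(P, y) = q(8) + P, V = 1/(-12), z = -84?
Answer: 738797/23 ≈ 32122.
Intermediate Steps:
I(N) = 2 + 84/N (I(N) = 2 - (-84)/N = 2 + 84/N)
V = -1/12 ≈ -0.083333
R(b, c) = -1/12
h(P, y) = -11 + P (h(P, y) = (-3 - 1*8) + P = (-3 - 8) + P = -11 + P)
(I(138) + h(-148, R(-4, -6))) + 32278 = ((2 + 84/138) + (-11 - 148)) + 32278 = ((2 + 84*(1/138)) - 159) + 32278 = ((2 + 14/23) - 159) + 32278 = (60/23 - 159) + 32278 = -3597/23 + 32278 = 738797/23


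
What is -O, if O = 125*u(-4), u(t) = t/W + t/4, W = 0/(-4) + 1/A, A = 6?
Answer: 3125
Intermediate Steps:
W = ⅙ (W = 0/(-4) + 1/6 = 0*(-¼) + 1*(⅙) = 0 + ⅙ = ⅙ ≈ 0.16667)
u(t) = 25*t/4 (u(t) = t/(⅙) + t/4 = t*6 + t*(¼) = 6*t + t/4 = 25*t/4)
O = -3125 (O = 125*((25/4)*(-4)) = 125*(-25) = -3125)
-O = -1*(-3125) = 3125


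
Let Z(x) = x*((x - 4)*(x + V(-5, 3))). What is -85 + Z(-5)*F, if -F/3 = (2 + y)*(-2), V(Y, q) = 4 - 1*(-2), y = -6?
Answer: -1165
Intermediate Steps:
V(Y, q) = 6 (V(Y, q) = 4 + 2 = 6)
Z(x) = x*(-4 + x)*(6 + x) (Z(x) = x*((x - 4)*(x + 6)) = x*((-4 + x)*(6 + x)) = x*(-4 + x)*(6 + x))
F = -24 (F = -3*(2 - 6)*(-2) = -(-12)*(-2) = -3*8 = -24)
-85 + Z(-5)*F = -85 - 5*(-24 + (-5)**2 + 2*(-5))*(-24) = -85 - 5*(-24 + 25 - 10)*(-24) = -85 - 5*(-9)*(-24) = -85 + 45*(-24) = -85 - 1080 = -1165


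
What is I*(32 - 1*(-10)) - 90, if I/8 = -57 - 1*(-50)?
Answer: -2442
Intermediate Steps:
I = -56 (I = 8*(-57 - 1*(-50)) = 8*(-57 + 50) = 8*(-7) = -56)
I*(32 - 1*(-10)) - 90 = -56*(32 - 1*(-10)) - 90 = -56*(32 + 10) - 90 = -56*42 - 90 = -2352 - 90 = -2442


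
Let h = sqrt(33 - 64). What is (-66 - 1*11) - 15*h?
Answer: -77 - 15*I*sqrt(31) ≈ -77.0 - 83.516*I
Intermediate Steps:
h = I*sqrt(31) (h = sqrt(-31) = I*sqrt(31) ≈ 5.5678*I)
(-66 - 1*11) - 15*h = (-66 - 1*11) - 15*I*sqrt(31) = (-66 - 11) - 15*I*sqrt(31) = -77 - 15*I*sqrt(31)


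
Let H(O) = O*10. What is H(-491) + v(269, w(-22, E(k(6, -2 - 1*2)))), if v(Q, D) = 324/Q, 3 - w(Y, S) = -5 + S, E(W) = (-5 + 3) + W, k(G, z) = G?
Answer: -1320466/269 ≈ -4908.8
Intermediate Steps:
H(O) = 10*O
E(W) = -2 + W
w(Y, S) = 8 - S (w(Y, S) = 3 - (-5 + S) = 3 + (5 - S) = 8 - S)
H(-491) + v(269, w(-22, E(k(6, -2 - 1*2)))) = 10*(-491) + 324/269 = -4910 + 324*(1/269) = -4910 + 324/269 = -1320466/269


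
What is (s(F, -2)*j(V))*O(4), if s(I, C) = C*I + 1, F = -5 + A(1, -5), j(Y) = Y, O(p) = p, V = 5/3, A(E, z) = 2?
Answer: 140/3 ≈ 46.667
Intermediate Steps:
V = 5/3 (V = 5*(⅓) = 5/3 ≈ 1.6667)
F = -3 (F = -5 + 2 = -3)
s(I, C) = 1 + C*I
(s(F, -2)*j(V))*O(4) = ((1 - 2*(-3))*(5/3))*4 = ((1 + 6)*(5/3))*4 = (7*(5/3))*4 = (35/3)*4 = 140/3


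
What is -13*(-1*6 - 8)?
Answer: 182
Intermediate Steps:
-13*(-1*6 - 8) = -13*(-6 - 8) = -13*(-14) = 182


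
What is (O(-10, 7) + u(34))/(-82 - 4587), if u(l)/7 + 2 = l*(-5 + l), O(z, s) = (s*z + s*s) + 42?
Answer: -987/667 ≈ -1.4798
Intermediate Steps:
O(z, s) = 42 + s² + s*z (O(z, s) = (s*z + s²) + 42 = (s² + s*z) + 42 = 42 + s² + s*z)
u(l) = -14 + 7*l*(-5 + l) (u(l) = -14 + 7*(l*(-5 + l)) = -14 + 7*l*(-5 + l))
(O(-10, 7) + u(34))/(-82 - 4587) = ((42 + 7² + 7*(-10)) + (-14 - 35*34 + 7*34²))/(-82 - 4587) = ((42 + 49 - 70) + (-14 - 1190 + 7*1156))/(-4669) = (21 + (-14 - 1190 + 8092))*(-1/4669) = (21 + 6888)*(-1/4669) = 6909*(-1/4669) = -987/667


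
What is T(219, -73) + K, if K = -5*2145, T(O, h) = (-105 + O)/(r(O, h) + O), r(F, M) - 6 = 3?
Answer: -21449/2 ≈ -10725.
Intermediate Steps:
r(F, M) = 9 (r(F, M) = 6 + 3 = 9)
T(O, h) = (-105 + O)/(9 + O)
K = -10725
T(219, -73) + K = (-105 + 219)/(9 + 219) - 10725 = 114/228 - 10725 = (1/228)*114 - 10725 = 1/2 - 10725 = -21449/2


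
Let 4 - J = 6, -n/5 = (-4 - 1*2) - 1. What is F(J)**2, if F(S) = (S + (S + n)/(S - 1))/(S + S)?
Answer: 169/16 ≈ 10.563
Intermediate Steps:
n = 35 (n = -5*((-4 - 1*2) - 1) = -5*((-4 - 2) - 1) = -5*(-6 - 1) = -5*(-7) = 35)
J = -2 (J = 4 - 1*6 = 4 - 6 = -2)
F(S) = (S + (35 + S)/(-1 + S))/(2*S) (F(S) = (S + (S + 35)/(S - 1))/(S + S) = (S + (35 + S)/(-1 + S))/((2*S)) = (S + (35 + S)/(-1 + S))*(1/(2*S)) = (S + (35 + S)/(-1 + S))/(2*S))
F(J)**2 = ((1/2)*(35 + (-2)**2)/(-2*(-1 - 2)))**2 = ((1/2)*(-1/2)*(35 + 4)/(-3))**2 = ((1/2)*(-1/2)*(-1/3)*39)**2 = (13/4)**2 = 169/16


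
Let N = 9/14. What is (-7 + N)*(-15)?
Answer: 1335/14 ≈ 95.357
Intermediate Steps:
N = 9/14 (N = 9*(1/14) = 9/14 ≈ 0.64286)
(-7 + N)*(-15) = (-7 + 9/14)*(-15) = -89/14*(-15) = 1335/14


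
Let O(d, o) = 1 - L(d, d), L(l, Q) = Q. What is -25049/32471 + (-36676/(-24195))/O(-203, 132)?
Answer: -30611361706/40067428095 ≈ -0.76400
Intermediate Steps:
O(d, o) = 1 - d
-25049/32471 + (-36676/(-24195))/O(-203, 132) = -25049/32471 + (-36676/(-24195))/(1 - 1*(-203)) = -25049*1/32471 + (-36676*(-1/24195))/(1 + 203) = -25049/32471 + (36676/24195)/204 = -25049/32471 + (36676/24195)*(1/204) = -25049/32471 + 9169/1233945 = -30611361706/40067428095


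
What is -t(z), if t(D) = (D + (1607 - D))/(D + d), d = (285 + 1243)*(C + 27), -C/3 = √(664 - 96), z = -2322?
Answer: 3475941/578864414 + 1227748*√142/868296621 ≈ 0.022854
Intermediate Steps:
C = -6*√142 (C = -3*√(664 - 96) = -6*√142 ≈ -71.498)
d = 41256 - 9168*√142 (d = (285 + 1243)*(-6*√142 + 27) = 1528*(27 - 6*√142) = 41256 - 9168*√142 ≈ -67993.)
t(D) = 1607/(41256 + D - 9168*√142) (t(D) = (D + (1607 - D))/(D + (41256 - 9168*√142)) = 1607/(41256 + D - 9168*√142))
-t(z) = -1607/(41256 - 2322 - 9168*√142) = -1607/(38934 - 9168*√142)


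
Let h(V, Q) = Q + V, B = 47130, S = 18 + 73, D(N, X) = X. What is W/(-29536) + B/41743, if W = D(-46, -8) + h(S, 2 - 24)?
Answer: 106883489/94840096 ≈ 1.1270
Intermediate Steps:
S = 91
W = 61 (W = -8 + ((2 - 24) + 91) = -8 + (-22 + 91) = -8 + 69 = 61)
W/(-29536) + B/41743 = 61/(-29536) + 47130/41743 = 61*(-1/29536) + 47130*(1/41743) = -61/29536 + 47130/41743 = 106883489/94840096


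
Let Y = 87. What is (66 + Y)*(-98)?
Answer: -14994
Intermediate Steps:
(66 + Y)*(-98) = (66 + 87)*(-98) = 153*(-98) = -14994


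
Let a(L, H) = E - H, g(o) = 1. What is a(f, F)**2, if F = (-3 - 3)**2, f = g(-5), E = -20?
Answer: 3136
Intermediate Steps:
f = 1
F = 36 (F = (-6)**2 = 36)
a(L, H) = -20 - H
a(f, F)**2 = (-20 - 1*36)**2 = (-20 - 36)**2 = (-56)**2 = 3136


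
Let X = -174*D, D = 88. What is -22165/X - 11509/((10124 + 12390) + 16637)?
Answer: 3698161/3205776 ≈ 1.1536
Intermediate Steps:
X = -15312 (X = -174*88 = -15312)
-22165/X - 11509/((10124 + 12390) + 16637) = -22165/(-15312) - 11509/((10124 + 12390) + 16637) = -22165*(-1/15312) - 11509/(22514 + 16637) = 2015/1392 - 11509/39151 = 2015/1392 - 11509*1/39151 = 2015/1392 - 677/2303 = 3698161/3205776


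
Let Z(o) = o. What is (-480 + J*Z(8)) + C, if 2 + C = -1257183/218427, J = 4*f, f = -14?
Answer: -68131431/72809 ≈ -935.76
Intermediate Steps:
J = -56 (J = 4*(-14) = -56)
C = -564679/72809 (C = -2 - 1257183/218427 = -2 - 1257183*1/218427 = -2 - 419061/72809 = -564679/72809 ≈ -7.7556)
(-480 + J*Z(8)) + C = (-480 - 56*8) - 564679/72809 = (-480 - 448) - 564679/72809 = -928 - 564679/72809 = -68131431/72809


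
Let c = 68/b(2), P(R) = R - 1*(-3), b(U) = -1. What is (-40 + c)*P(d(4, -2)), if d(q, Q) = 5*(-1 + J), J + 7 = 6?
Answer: 756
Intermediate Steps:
J = -1 (J = -7 + 6 = -1)
d(q, Q) = -10 (d(q, Q) = 5*(-1 - 1) = 5*(-2) = -10)
P(R) = 3 + R (P(R) = R + 3 = 3 + R)
c = -68 (c = 68/(-1) = 68*(-1) = -68)
(-40 + c)*P(d(4, -2)) = (-40 - 68)*(3 - 10) = -108*(-7) = 756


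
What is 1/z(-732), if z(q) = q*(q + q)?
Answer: 1/1071648 ≈ 9.3314e-7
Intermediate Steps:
z(q) = 2*q² (z(q) = q*(2*q) = 2*q²)
1/z(-732) = 1/(2*(-732)²) = 1/(2*535824) = 1/1071648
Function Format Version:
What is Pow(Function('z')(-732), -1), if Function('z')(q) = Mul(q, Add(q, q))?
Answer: Rational(1, 1071648) ≈ 9.3314e-7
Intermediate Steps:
Function('z')(q) = Mul(2, Pow(q, 2)) (Function('z')(q) = Mul(q, Mul(2, q)) = Mul(2, Pow(q, 2)))
Pow(Function('z')(-732), -1) = Pow(Mul(2, Pow(-732, 2)), -1) = Pow(Mul(2, 535824), -1) = Pow(1071648, -1) = Rational(1, 1071648)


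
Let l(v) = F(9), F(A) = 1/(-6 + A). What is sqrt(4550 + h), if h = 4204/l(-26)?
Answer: sqrt(17162) ≈ 131.00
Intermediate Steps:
l(v) = 1/3 (l(v) = 1/(-6 + 9) = 1/3)
h = 12612 (h = 4204/(1/3) = 4204*3 = 12612)
sqrt(4550 + h) = sqrt(4550 + 12612) = sqrt(17162)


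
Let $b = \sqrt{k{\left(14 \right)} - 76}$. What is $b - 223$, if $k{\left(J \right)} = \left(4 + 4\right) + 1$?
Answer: $-223 + i \sqrt{67} \approx -223.0 + 8.1853 i$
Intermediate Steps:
$k{\left(J \right)} = 9$ ($k{\left(J \right)} = 8 + 1 = 9$)
$b = i \sqrt{67}$ ($b = \sqrt{9 - 76} = \sqrt{-67} = i \sqrt{67} \approx 8.1853 i$)
$b - 223 = i \sqrt{67} - 223 = -223 + i \sqrt{67}$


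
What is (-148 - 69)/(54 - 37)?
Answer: -217/17 ≈ -12.765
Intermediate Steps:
(-148 - 69)/(54 - 37) = -217/17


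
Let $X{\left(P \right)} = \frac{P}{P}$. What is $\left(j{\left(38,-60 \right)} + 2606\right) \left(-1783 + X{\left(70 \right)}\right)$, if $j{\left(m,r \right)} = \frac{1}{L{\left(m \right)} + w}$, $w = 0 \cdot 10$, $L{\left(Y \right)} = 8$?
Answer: $- \frac{18576459}{4} \approx -4.6441 \cdot 10^{6}$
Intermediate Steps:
$w = 0$
$j{\left(m,r \right)} = \frac{1}{8}$ ($j{\left(m,r \right)} = \frac{1}{8 + 0} = \frac{1}{8}$)
$X{\left(P \right)} = 1$
$\left(j{\left(38,-60 \right)} + 2606\right) \left(-1783 + X{\left(70 \right)}\right) = \left(\frac{1}{8} + 2606\right) \left(-1783 + 1\right) = \frac{20849}{8} \left(-1782\right) = - \frac{18576459}{4}$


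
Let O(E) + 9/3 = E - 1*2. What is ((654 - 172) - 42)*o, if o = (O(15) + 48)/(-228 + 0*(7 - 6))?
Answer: -6380/57 ≈ -111.93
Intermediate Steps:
O(E) = -5 + E (O(E) = -3 + (E - 1*2) = -3 + (E - 2) = -3 + (-2 + E) = -5 + E)
o = -29/114 (o = ((-5 + 15) + 48)/(-228 + 0*(7 - 6)) = (10 + 48)/(-228 + 0*1) = 58/(-228 + 0) = 58/(-228) = 58*(-1/228) = -29/114 ≈ -0.25439)
((654 - 172) - 42)*o = ((654 - 172) - 42)*(-29/114) = (482 - 42)*(-29/114) = 440*(-29/114) = -6380/57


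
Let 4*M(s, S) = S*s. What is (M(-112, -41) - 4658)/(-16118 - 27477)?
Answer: 702/8719 ≈ 0.080514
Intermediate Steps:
M(s, S) = S*s/4 (M(s, S) = (S*s)/4 = S*s/4)
(M(-112, -41) - 4658)/(-16118 - 27477) = ((¼)*(-41)*(-112) - 4658)/(-16118 - 27477) = (1148 - 4658)/(-43595) = -3510*(-1/43595) = 702/8719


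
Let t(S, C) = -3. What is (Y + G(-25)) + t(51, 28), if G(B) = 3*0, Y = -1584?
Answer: -1587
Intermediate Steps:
G(B) = 0
(Y + G(-25)) + t(51, 28) = (-1584 + 0) - 3 = -1584 - 3 = -1587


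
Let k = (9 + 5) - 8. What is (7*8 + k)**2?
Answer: 3844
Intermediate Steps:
k = 6 (k = 14 - 8 = 6)
(7*8 + k)**2 = (7*8 + 6)**2 = (56 + 6)**2 = 62**2 = 3844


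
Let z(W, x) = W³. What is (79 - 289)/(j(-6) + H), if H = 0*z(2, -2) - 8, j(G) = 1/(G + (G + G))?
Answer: 756/29 ≈ 26.069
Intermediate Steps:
j(G) = 1/(3*G) (j(G) = 1/(G + 2*G) = 1/(3*G))
H = -8 (H = 0*2³ - 8 = 0*8 - 8 = 0 - 8 = -8)
(79 - 289)/(j(-6) + H) = (79 - 289)/((⅓)/(-6) - 8) = -210/((⅓)*(-⅙) - 8) = -210/(-1/18 - 8) = -210/(-145/18) = -210*(-18/145) = 756/29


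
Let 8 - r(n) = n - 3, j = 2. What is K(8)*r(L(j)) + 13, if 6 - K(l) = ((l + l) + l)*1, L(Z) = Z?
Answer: -149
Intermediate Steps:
r(n) = 11 - n (r(n) = 8 - (n - 3) = 8 - (-3 + n) = 8 + (3 - n) = 11 - n)
K(l) = 6 - 3*l (K(l) = 6 - ((l + l) + l) = 6 - (2*l + l) = 6 - 3*l)
K(8)*r(L(j)) + 13 = (6 - 3*8)*(11 - 1*2) + 13 = (6 - 24)*(11 - 2) + 13 = -18*9 + 13 = -162 + 13 = -149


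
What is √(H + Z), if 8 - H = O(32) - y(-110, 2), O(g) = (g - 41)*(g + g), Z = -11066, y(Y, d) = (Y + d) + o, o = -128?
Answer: I*√10718 ≈ 103.53*I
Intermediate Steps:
y(Y, d) = -128 + Y + d (y(Y, d) = (Y + d) - 128 = -128 + Y + d)
O(g) = 2*g*(-41 + g) (O(g) = (-41 + g)*(2*g) = 2*g*(-41 + g))
H = 348 (H = 8 - (2*32*(-41 + 32) - (-128 - 110 + 2)) = 8 - (2*32*(-9) - 1*(-236)) = 8 - (-576 + 236) = 8 - 1*(-340) = 8 + 340 = 348)
√(H + Z) = √(348 - 11066) = √(-10718) = I*√10718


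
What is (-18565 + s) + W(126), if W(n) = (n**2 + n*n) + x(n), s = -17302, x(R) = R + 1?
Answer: -3988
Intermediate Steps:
x(R) = 1 + R
W(n) = 1 + n + 2*n**2 (W(n) = (n**2 + n*n) + (1 + n) = (n**2 + n**2) + (1 + n) = 2*n**2 + (1 + n) = 1 + n + 2*n**2)
(-18565 + s) + W(126) = (-18565 - 17302) + (1 + 126 + 2*126**2) = -35867 + (1 + 126 + 2*15876) = -35867 + (1 + 126 + 31752) = -35867 + 31879 = -3988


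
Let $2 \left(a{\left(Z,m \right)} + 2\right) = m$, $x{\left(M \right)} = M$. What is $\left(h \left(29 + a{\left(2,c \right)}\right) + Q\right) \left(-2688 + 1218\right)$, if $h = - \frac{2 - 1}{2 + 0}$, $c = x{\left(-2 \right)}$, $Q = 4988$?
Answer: $-7313250$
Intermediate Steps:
$c = -2$
$a{\left(Z,m \right)} = -2 + \frac{m}{2}$
$h = - \frac{1}{2} \approx -0.5$
$\left(h \left(29 + a{\left(2,c \right)}\right) + Q\right) \left(-2688 + 1218\right) = \left(- \frac{29 + \left(-2 + \frac{1}{2} \left(-2\right)\right)}{2} + 4988\right) \left(-2688 + 1218\right) = \left(- \frac{29 - 3}{2} + 4988\right) \left(-1470\right) = \left(\left(- \frac{1}{2}\right) 26 + 4988\right) \left(-1470\right) = \left(-13 + 4988\right) \left(-1470\right) = 4975 \left(-1470\right) = -7313250$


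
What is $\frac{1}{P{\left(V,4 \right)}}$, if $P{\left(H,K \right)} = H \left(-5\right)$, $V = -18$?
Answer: $\frac{1}{90} \approx 0.011111$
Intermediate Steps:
$P{\left(H,K \right)} = - 5 H$
$\frac{1}{P{\left(V,4 \right)}} = \frac{1}{\left(-5\right) \left(-18\right)} = \frac{1}{90}$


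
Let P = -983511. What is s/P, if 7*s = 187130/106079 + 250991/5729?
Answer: -27696942059/4183940510687007 ≈ -6.6198e-6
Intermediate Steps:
s = 27696942059/4254086137 (s = (187130/106079 + 250991/5729)/7 = (⅐)*(27696942059/607726591) = 27696942059/4254086137 ≈ 6.5107)
s/P = (27696942059/4254086137)/(-983511) = (27696942059/4254086137)*(-1/983511) = -27696942059/4183940510687007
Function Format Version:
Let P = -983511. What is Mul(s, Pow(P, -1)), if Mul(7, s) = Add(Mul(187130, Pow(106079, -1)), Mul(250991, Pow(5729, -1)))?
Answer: Rational(-27696942059, 4183940510687007) ≈ -6.6198e-6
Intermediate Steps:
s = Rational(27696942059, 4254086137) (s = Mul(Rational(1, 7), Add(Mul(187130, Pow(106079, -1)), Mul(250991, Pow(5729, -1)))) = Mul(Rational(1, 7), Add(Mul(187130, Rational(1, 106079)), Mul(250991, Rational(1, 5729)))) = Mul(Rational(1, 7), Add(Rational(187130, 106079), Rational(250991, 5729))) = Mul(Rational(1, 7), Rational(27696942059, 607726591)) = Rational(27696942059, 4254086137) ≈ 6.5107)
Mul(s, Pow(P, -1)) = Mul(Rational(27696942059, 4254086137), Pow(-983511, -1)) = Mul(Rational(27696942059, 4254086137), Rational(-1, 983511)) = Rational(-27696942059, 4183940510687007)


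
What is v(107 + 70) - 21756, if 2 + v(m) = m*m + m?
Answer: 9748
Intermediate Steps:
v(m) = -2 + m + m**2 (v(m) = -2 + (m*m + m) = -2 + (m**2 + m) = -2 + (m + m**2) = -2 + m + m**2)
v(107 + 70) - 21756 = (-2 + (107 + 70) + (107 + 70)**2) - 21756 = (-2 + 177 + 177**2) - 21756 = (-2 + 177 + 31329) - 21756 = 31504 - 21756 = 9748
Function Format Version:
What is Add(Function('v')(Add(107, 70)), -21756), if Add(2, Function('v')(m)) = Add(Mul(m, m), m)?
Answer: 9748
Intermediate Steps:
Function('v')(m) = Add(-2, m, Pow(m, 2)) (Function('v')(m) = Add(-2, Add(Mul(m, m), m)) = Add(-2, Add(Pow(m, 2), m)) = Add(-2, Add(m, Pow(m, 2))) = Add(-2, m, Pow(m, 2)))
Add(Function('v')(Add(107, 70)), -21756) = Add(Add(-2, Add(107, 70), Pow(Add(107, 70), 2)), -21756) = Add(Add(-2, 177, Pow(177, 2)), -21756) = Add(Add(-2, 177, 31329), -21756) = Add(31504, -21756) = 9748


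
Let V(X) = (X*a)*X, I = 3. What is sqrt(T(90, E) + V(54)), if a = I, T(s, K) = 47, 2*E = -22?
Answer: sqrt(8795) ≈ 93.782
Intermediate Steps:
E = -11 (E = (1/2)*(-22) = -11)
a = 3
V(X) = 3*X**2 (V(X) = (X*3)*X = (3*X)*X = 3*X**2)
sqrt(T(90, E) + V(54)) = sqrt(47 + 3*54**2) = sqrt(47 + 3*2916) = sqrt(47 + 8748) = sqrt(8795)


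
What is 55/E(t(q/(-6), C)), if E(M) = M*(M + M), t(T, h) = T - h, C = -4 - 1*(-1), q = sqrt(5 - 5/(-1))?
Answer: 990/(18 - sqrt(10))**2 ≈ 4.4968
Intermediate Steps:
q = sqrt(10) (q = sqrt(5 - 5*(-1)) = sqrt(5 + 5) = sqrt(10) ≈ 3.1623)
C = -3 (C = -4 + 1 = -3)
E(M) = 2*M**2 (E(M) = M*(2*M) = 2*M**2)
55/E(t(q/(-6), C)) = 55/((2*(sqrt(10)/(-6) - 1*(-3))**2)) = 55/((2*(sqrt(10)*(-1/6) + 3)**2)) = 55/((2*(-sqrt(10)/6 + 3)**2)) = 55/((2*(3 - sqrt(10)/6)**2)) = 55*(1/(2*(3 - sqrt(10)/6)**2)) = 55/(2*(3 - sqrt(10)/6)**2)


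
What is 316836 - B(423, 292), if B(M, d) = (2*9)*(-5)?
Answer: 316926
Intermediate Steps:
B(M, d) = -90 (B(M, d) = 18*(-5) = -90)
316836 - B(423, 292) = 316836 - 1*(-90) = 316836 + 90 = 316926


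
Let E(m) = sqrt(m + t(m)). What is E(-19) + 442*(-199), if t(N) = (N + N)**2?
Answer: -87958 + 5*sqrt(57) ≈ -87920.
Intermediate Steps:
t(N) = 4*N**2 (t(N) = (2*N)**2 = 4*N**2)
E(m) = sqrt(m + 4*m**2)
E(-19) + 442*(-199) = sqrt(-19*(1 + 4*(-19))) + 442*(-199) = sqrt(-19*(1 - 76)) - 87958 = sqrt(-19*(-75)) - 87958 = sqrt(1425) - 87958 = 5*sqrt(57) - 87958 = -87958 + 5*sqrt(57)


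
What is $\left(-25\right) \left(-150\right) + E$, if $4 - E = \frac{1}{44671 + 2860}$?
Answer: $\frac{178431373}{47531} \approx 3754.0$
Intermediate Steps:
$E = \frac{190123}{47531}$ ($E = 4 - \frac{1}{44671 + 2860} = 4 - \frac{1}{47531} = \frac{190123}{47531} \approx 4.0$)
$\left(-25\right) \left(-150\right) + E = \left(-25\right) \left(-150\right) + \frac{190123}{47531} = 3750 + \frac{190123}{47531} = \frac{178431373}{47531}$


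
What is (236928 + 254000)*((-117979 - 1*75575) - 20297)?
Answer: -104985443728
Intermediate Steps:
(236928 + 254000)*((-117979 - 1*75575) - 20297) = 490928*((-117979 - 75575) - 20297) = 490928*(-193554 - 20297) = 490928*(-213851) = -104985443728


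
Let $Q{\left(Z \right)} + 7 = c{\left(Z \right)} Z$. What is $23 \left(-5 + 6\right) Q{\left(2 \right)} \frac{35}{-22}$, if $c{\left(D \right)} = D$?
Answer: $\frac{2415}{22} \approx 109.77$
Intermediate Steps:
$Q{\left(Z \right)} = -7 + Z^{2}$ ($Q{\left(Z \right)} = -7 + Z Z = -7 + Z^{2}$)
$23 \left(-5 + 6\right) Q{\left(2 \right)} \frac{35}{-22} = 23 \left(-5 + 6\right) \left(-7 + 2^{2}\right) \frac{35}{-22} = 23 \cdot 1 \left(-7 + 4\right) 35 \left(- \frac{1}{22}\right) = 23 \cdot 1 \left(-3\right) \left(- \frac{35}{22}\right) = 23 \left(-3\right) \left(- \frac{35}{22}\right) = \left(-69\right) \left(- \frac{35}{22}\right) = \frac{2415}{22}$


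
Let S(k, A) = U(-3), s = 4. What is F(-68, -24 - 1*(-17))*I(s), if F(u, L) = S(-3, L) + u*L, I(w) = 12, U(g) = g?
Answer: 5676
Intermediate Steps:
S(k, A) = -3
F(u, L) = -3 + L*u (F(u, L) = -3 + u*L = -3 + L*u)
F(-68, -24 - 1*(-17))*I(s) = (-3 + (-24 - 1*(-17))*(-68))*12 = (-3 + (-24 + 17)*(-68))*12 = (-3 - 7*(-68))*12 = (-3 + 476)*12 = 473*12 = 5676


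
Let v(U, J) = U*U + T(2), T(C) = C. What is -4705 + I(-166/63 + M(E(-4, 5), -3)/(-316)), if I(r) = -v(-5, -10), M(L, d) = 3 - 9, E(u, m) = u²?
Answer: -4732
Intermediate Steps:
M(L, d) = -6
v(U, J) = 2 + U² (v(U, J) = U*U + 2 = U² + 2 = 2 + U²)
I(r) = -27 (I(r) = -(2 + (-5)²) = -(2 + 25) = -1*27 = -27)
-4705 + I(-166/63 + M(E(-4, 5), -3)/(-316)) = -4705 - 27 = -4732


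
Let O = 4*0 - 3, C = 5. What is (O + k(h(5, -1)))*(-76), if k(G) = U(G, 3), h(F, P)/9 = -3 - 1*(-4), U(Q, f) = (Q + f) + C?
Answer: -1064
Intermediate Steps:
U(Q, f) = 5 + Q + f (U(Q, f) = (Q + f) + 5 = 5 + Q + f)
h(F, P) = 9 (h(F, P) = 9*(-3 - 1*(-4)) = 9*(-3 + 4) = 9*1 = 9)
k(G) = 8 + G (k(G) = 5 + G + 3 = 8 + G)
O = -3 (O = 0 - 3 = -3)
(O + k(h(5, -1)))*(-76) = (-3 + (8 + 9))*(-76) = (-3 + 17)*(-76) = 14*(-76) = -1064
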